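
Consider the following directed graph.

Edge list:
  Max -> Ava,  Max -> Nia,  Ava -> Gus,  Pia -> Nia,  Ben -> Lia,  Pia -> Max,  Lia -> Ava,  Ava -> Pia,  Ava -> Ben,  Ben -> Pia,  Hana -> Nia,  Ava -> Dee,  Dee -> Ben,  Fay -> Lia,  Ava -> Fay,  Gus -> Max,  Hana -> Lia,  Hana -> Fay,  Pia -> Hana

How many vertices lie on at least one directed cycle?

A vertex is on a directed cycle iff it belongs to a strongly connected component of size ≥ 2 (or has a self-loop).
The vertices on cycles are {Ava, Ben, Dee, Fay, Gus, Lia, Max, Pia, Hana} — 9 in total.

9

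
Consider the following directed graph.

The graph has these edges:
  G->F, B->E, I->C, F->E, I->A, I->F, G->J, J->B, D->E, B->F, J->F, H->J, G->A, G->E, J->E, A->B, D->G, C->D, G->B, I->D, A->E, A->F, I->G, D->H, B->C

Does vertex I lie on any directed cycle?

No

I lies on a cycle iff there is a path from I back to itself.
Exploring from I, it never reaches itself; equivalently, its strongly connected component is a singleton.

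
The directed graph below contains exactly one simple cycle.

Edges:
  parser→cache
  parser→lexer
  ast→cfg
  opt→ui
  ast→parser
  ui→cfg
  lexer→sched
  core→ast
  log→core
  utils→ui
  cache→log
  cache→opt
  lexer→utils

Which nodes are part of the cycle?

DFS with gray/black marking from parser:
parser gray
  lexer gray
    sched gray
    sched black
    utils gray
      ui gray
        cfg gray
        cfg black
      ui black
    utils black
  lexer black
  cache gray
    opt gray
      opt→ui: ui black — skip
    opt black
    log gray
      core gray
        ast gray
          ast→parser: parser is gray → back edge
Back edge closes the cycle parser → cache → log → core → ast → parser; its vertices are {ast, log, core, cache, parser}.

ast, log, core, cache, parser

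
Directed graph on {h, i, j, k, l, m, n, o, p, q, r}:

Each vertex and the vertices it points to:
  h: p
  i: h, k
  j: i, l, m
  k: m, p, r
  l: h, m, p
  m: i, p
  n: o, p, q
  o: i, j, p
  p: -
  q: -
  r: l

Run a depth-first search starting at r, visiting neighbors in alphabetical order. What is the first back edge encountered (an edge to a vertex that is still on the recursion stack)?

k→m

DFS from r (visiting neighbors in alphabetical order); mark gray on enter, black on exit:
r gray
  l gray
    h gray
      p gray
      p black
    h black
    m gray
      i gray
        i→h: h black — skip
        k gray
          k→m: m is gray → back edge
First back edge: k → m.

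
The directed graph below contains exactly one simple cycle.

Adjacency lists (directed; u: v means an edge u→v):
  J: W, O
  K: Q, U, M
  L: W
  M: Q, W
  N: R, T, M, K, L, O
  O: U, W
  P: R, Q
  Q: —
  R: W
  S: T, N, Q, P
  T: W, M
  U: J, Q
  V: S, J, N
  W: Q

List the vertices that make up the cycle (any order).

J, O, U

DFS with gray/black marking from J:
J gray
  W gray
    Q gray
    Q black
  W black
  O gray
    U gray
      U→J: J is gray → back edge
Back edge closes the cycle J → O → U → J; its vertices are {J, O, U}.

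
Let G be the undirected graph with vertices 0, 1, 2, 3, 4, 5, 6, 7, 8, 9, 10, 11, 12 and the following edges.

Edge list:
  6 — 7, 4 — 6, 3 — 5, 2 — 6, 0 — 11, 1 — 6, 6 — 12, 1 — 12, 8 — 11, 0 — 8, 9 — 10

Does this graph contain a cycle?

DFS, tracking each vertex's parent; an edge to a visited non-parent vertex closes a cycle.
Start from 8:
visit 8 (parent –)
  visit 0 (parent 8)
    0–8: parent, skip
    visit 11 (parent 0)
      11–8: 8 visited and ≠ parent → cycle
Cycle: 8 – 0 – 11 – 8.

Yes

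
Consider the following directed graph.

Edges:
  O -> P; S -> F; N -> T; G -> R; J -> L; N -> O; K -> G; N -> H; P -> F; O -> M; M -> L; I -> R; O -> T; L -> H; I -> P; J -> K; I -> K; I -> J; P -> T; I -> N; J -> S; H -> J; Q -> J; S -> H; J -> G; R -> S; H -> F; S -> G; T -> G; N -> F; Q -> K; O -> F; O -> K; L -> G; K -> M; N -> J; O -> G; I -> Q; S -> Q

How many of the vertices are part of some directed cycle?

9

A vertex is on a directed cycle iff it belongs to a strongly connected component of size ≥ 2 (or has a self-loop).
The vertices on cycles are {G, H, J, K, L, M, Q, R, S} — 9 in total.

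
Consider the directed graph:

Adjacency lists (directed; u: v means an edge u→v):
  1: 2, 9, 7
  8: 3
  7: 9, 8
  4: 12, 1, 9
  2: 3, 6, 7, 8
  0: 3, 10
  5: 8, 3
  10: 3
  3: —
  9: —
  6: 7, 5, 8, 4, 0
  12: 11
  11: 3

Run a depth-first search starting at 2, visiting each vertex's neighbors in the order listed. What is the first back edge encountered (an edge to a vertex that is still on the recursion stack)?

1→2

DFS from 2 (visiting each vertex's neighbors in the order listed); mark gray on enter, black on exit:
2 gray
  3 gray
  3 black
  6 gray
    7 gray
      9 gray
      9 black
      8 gray
        8→3: 3 black — skip
      8 black
    7 black
    5 gray
      5→8: 8 black — skip
      5→3: 3 black — skip
    5 black
    6→8: 8 black — skip
    4 gray
      12 gray
        11 gray
          11→3: 3 black — skip
        11 black
      12 black
      1 gray
        1→2: 2 is gray → back edge
First back edge: 1 → 2.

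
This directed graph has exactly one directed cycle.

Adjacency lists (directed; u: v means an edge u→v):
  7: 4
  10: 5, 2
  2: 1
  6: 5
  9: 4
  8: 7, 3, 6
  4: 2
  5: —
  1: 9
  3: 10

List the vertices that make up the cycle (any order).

DFS with gray/black marking from 2:
2 gray
  1 gray
    9 gray
      4 gray
        4→2: 2 is gray → back edge
Back edge closes the cycle 2 → 1 → 9 → 4 → 2; its vertices are {1, 2, 4, 9}.

1, 2, 4, 9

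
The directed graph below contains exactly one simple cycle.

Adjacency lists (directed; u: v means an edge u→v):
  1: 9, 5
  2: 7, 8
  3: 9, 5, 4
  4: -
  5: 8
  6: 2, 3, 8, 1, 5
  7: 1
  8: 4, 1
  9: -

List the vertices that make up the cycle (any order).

1, 5, 8

DFS with gray/black marking from 1:
1 gray
  9 gray
  9 black
  5 gray
    8 gray
      4 gray
      4 black
      8→1: 1 is gray → back edge
Back edge closes the cycle 1 → 5 → 8 → 1; its vertices are {1, 5, 8}.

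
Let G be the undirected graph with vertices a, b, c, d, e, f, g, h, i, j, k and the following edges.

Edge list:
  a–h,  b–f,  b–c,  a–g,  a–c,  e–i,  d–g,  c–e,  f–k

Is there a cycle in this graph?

No

DFS, tracking each vertex's parent; an edge to a visited non-parent vertex closes a cycle.
Start from k:
visit k (parent –)
  visit f (parent k)
    visit b (parent f)
      visit c (parent b)
        visit a (parent c)
          visit g (parent a)
            g–a: parent, skip
            visit d (parent g)
              d–g: parent, skip
          visit h (parent a)
            h–a: parent, skip
          a–c: parent, skip
        visit e (parent c)
          e–c: parent, skip
          visit i (parent e)
            i–e: parent, skip
        c–b: parent, skip
      b–f: parent, skip
    f–k: parent, skip
visit j (parent –)
No non-parent visited neighbor found — the graph is a forest.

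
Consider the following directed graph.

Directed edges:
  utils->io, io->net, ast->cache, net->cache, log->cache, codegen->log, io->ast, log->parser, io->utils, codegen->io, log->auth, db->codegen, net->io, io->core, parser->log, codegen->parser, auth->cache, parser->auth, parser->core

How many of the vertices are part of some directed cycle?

5

A vertex is on a directed cycle iff it belongs to a strongly connected component of size ≥ 2 (or has a self-loop).
The vertices on cycles are {io, log, net, utils, parser} — 5 in total.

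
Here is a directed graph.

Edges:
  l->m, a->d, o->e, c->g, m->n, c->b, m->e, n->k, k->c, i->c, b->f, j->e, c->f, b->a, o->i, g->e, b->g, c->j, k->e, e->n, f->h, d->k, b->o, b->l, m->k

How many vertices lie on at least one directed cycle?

13

A vertex is on a directed cycle iff it belongs to a strongly connected component of size ≥ 2 (or has a self-loop).
The vertices on cycles are {a, b, c, d, e, g, i, j, k, l, m, n, o} — 13 in total.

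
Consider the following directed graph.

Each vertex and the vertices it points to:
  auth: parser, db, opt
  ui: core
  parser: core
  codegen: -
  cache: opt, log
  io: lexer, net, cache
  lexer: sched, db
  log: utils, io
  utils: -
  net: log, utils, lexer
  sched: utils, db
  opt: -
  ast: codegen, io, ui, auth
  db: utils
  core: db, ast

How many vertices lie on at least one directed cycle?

9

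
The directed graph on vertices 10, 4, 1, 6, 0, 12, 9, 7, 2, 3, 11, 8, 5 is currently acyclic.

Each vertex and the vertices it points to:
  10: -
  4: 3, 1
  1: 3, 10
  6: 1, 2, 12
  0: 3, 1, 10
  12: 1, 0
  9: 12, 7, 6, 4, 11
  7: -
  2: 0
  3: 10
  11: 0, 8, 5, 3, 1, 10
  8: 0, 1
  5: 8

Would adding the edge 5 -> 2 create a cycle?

No

Adding 5→2 creates a cycle iff 2 can already reach 5.
Explore from 2: no path reaches 5. The graph stays acyclic.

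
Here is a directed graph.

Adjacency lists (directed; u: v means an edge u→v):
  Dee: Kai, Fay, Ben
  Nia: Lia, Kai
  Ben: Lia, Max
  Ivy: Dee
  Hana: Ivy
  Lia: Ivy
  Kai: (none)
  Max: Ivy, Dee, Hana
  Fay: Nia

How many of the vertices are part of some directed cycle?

A vertex is on a directed cycle iff it belongs to a strongly connected component of size ≥ 2 (or has a self-loop).
The vertices on cycles are {Ben, Dee, Fay, Ivy, Lia, Max, Nia, Hana} — 8 in total.

8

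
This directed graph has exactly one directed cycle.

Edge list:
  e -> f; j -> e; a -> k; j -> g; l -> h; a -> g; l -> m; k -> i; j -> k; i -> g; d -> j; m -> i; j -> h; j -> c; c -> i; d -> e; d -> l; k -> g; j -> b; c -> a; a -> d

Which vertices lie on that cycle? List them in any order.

a, c, d, j

DFS with gray/black marking from d:
d gray
  j gray
    b gray
    b black
    e gray
      f gray
      f black
    e black
    g gray
    g black
    c gray
      a gray
        a→g: g black — skip
        k gray
          i gray
            i→g: g black — skip
          i black
          k→g: g black — skip
        k black
        a→d: d is gray → back edge
Back edge closes the cycle d → j → c → a → d; its vertices are {a, c, d, j}.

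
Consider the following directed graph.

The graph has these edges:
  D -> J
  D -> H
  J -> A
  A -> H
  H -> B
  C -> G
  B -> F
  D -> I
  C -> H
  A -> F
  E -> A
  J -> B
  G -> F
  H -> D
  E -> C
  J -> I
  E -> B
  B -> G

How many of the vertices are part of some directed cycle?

A vertex is on a directed cycle iff it belongs to a strongly connected component of size ≥ 2 (or has a self-loop).
The vertices on cycles are {A, D, H, J} — 4 in total.

4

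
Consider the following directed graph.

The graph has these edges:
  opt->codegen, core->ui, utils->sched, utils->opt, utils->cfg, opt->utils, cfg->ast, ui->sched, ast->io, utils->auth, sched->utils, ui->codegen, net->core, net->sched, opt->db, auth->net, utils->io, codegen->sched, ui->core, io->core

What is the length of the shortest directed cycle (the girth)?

2

For each vertex v, BFS finds the shortest path from v back to v.
The shortest such closed walk is utils → opt → utils, length 2.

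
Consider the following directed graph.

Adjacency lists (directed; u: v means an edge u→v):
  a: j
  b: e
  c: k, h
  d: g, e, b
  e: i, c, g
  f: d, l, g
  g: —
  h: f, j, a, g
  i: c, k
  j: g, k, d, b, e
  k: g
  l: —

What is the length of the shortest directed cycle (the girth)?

4

For each vertex v, BFS finds the shortest path from v back to v.
The shortest such closed walk is h → j → e → c → h, length 4.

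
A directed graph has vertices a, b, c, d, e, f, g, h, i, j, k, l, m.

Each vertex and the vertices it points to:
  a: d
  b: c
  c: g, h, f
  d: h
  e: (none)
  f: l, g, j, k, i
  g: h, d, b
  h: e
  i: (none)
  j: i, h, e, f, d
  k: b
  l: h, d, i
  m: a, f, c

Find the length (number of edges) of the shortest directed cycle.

2

For each vertex v, BFS finds the shortest path from v back to v.
The shortest such closed walk is f → j → f, length 2.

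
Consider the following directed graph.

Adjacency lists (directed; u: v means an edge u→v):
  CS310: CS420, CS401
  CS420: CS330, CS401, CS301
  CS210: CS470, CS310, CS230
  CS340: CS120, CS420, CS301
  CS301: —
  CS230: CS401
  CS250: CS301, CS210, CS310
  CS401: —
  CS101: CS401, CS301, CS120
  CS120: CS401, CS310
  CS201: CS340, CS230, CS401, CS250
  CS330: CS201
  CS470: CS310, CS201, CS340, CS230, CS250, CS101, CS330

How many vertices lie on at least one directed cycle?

10

A vertex is on a directed cycle iff it belongs to a strongly connected component of size ≥ 2 (or has a self-loop).
The vertices on cycles are {CS101, CS120, CS201, CS210, CS250, CS310, CS330, CS340, CS420, CS470} — 10 in total.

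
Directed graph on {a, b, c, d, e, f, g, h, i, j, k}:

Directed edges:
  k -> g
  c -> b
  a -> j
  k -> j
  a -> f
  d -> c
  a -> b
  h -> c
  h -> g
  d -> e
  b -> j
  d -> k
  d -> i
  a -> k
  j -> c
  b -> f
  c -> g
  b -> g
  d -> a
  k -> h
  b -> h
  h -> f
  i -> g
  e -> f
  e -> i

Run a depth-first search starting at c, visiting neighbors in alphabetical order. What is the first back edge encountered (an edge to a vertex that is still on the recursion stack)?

DFS from c (visiting neighbors in alphabetical order); mark gray on enter, black on exit:
c gray
  b gray
    f gray
    f black
    g gray
    g black
    h gray
      h→c: c is gray → back edge
First back edge: h → c.

h->c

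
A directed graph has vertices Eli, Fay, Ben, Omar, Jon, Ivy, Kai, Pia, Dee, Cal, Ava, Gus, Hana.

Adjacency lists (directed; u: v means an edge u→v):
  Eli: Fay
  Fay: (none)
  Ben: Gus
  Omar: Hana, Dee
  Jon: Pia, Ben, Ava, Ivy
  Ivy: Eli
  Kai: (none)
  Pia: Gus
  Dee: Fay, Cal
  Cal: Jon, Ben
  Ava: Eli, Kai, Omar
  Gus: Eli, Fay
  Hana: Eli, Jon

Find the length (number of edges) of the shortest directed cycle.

4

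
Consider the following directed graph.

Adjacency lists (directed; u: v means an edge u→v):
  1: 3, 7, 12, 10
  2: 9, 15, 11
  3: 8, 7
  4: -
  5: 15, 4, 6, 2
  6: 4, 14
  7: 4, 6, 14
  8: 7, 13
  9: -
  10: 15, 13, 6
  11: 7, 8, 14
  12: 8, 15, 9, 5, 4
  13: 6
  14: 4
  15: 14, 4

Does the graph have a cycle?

DFS with white/gray/black marking, starting from 7:
7 gray
  4 gray
  4 black
  6 gray
    6→4: 4 black — skip
    14 gray
      14→4: 4 black — skip
    14 black
  6 black
  7→14: 14 black — skip
7 black
1 gray
  3 gray
    8 gray
      8→7: 7 black — skip
      13 gray
        13→6: 6 black — skip
      13 black
    8 black
    3→7: 7 black — skip
  3 black
  1→7: 7 black — skip
  12 gray
    12→8: 8 black — skip
    15 gray
      15→14: 14 black — skip
      15→4: 4 black — skip
    15 black
    9 gray
    9 black
    5 gray
      5→15: 15 black — skip
      5→4: 4 black — skip
      5→6: 6 black — skip
      2 gray
        2→9: 9 black — skip
        2→15: 15 black — skip
        11 gray
          11→7: 7 black — skip
          11→8: 8 black — skip
          11→14: 14 black — skip
        11 black
      2 black
    5 black
    12→4: 4 black — skip
  12 black
  10 gray
    10→15: 15 black — skip
    10→13: 13 black — skip
    10→6: 6 black — skip
  10 black
1 black
Every edge goes to a white or black vertex — no back edge, so the graph is acyclic.

No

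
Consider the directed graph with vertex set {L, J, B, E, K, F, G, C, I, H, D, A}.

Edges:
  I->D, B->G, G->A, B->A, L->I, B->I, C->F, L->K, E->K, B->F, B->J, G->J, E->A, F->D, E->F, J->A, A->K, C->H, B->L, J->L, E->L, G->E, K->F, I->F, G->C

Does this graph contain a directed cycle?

DFS with white/gray/black marking, starting from K:
K gray
  F gray
    D gray
    D black
  F black
K black
L gray
  L→K: K black — skip
  I gray
    I→D: D black — skip
    I→F: F black — skip
  I black
L black
J gray
  A gray
    A→K: K black — skip
  A black
  J→L: L black — skip
J black
B gray
  B→F: F black — skip
  G gray
    G→A: A black — skip
    E gray
      E→L: L black — skip
      E→K: K black — skip
      E→F: F black — skip
      E→A: A black — skip
    E black
    C gray
      H gray
      H black
      C→F: F black — skip
    C black
    G→J: J black — skip
  G black
  B→I: I black — skip
  B→L: L black — skip
  B→J: J black — skip
  B→A: A black — skip
B black
Every edge goes to a white or black vertex — no back edge, so the graph is acyclic.

No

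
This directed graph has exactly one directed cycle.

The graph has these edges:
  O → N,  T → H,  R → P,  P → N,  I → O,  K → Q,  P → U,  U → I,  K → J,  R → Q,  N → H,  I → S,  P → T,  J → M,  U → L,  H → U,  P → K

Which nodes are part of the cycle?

H, I, N, O, U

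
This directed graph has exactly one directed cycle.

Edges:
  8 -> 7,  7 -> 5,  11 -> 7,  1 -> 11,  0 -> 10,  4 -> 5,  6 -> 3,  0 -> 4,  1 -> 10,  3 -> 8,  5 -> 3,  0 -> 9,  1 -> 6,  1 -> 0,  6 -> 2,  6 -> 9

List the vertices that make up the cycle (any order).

DFS with gray/black marking from 7:
7 gray
  5 gray
    3 gray
      8 gray
        8→7: 7 is gray → back edge
Back edge closes the cycle 7 → 5 → 3 → 8 → 7; its vertices are {3, 5, 7, 8}.

3, 5, 7, 8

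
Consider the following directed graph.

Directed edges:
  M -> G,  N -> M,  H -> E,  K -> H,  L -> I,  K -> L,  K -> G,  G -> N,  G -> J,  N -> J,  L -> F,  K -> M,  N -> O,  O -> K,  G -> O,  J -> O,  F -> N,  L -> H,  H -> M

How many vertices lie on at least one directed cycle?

9

A vertex is on a directed cycle iff it belongs to a strongly connected component of size ≥ 2 (or has a self-loop).
The vertices on cycles are {F, G, H, J, K, L, M, N, O} — 9 in total.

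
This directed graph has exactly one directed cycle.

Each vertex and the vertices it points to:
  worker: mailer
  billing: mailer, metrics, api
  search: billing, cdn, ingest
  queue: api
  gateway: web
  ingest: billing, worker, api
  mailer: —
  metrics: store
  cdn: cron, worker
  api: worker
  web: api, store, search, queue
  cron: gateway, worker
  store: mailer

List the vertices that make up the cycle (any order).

DFS with gray/black marking from gateway:
gateway gray
  web gray
    api gray
      worker gray
        mailer gray
        mailer black
      worker black
    api black
    store gray
      store→mailer: mailer black — skip
    store black
    search gray
      billing gray
        billing→mailer: mailer black — skip
        metrics gray
          metrics→store: store black — skip
        metrics black
        billing→api: api black — skip
      billing black
      cdn gray
        cron gray
          cron→gateway: gateway is gray → back edge
Back edge closes the cycle gateway → web → search → cdn → cron → gateway; its vertices are {cdn, web, cron, search, gateway}.

cdn, web, cron, search, gateway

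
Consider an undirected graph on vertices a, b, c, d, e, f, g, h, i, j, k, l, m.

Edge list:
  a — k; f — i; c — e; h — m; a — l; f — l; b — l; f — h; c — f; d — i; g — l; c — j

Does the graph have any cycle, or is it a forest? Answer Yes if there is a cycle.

DFS, tracking each vertex's parent; an edge to a visited non-parent vertex closes a cycle.
Start from j:
visit j (parent –)
  visit c (parent j)
    visit f (parent c)
      f–c: parent, skip
      visit i (parent f)
        i–f: parent, skip
        visit d (parent i)
          d–i: parent, skip
      visit l (parent f)
        visit b (parent l)
          b–l: parent, skip
        visit g (parent l)
          g–l: parent, skip
        l–f: parent, skip
        visit a (parent l)
          a–l: parent, skip
          visit k (parent a)
            k–a: parent, skip
      visit h (parent f)
        h–f: parent, skip
        visit m (parent h)
          m–h: parent, skip
    c–j: parent, skip
    visit e (parent c)
      e–c: parent, skip
No non-parent visited neighbor found — the graph is a forest.

No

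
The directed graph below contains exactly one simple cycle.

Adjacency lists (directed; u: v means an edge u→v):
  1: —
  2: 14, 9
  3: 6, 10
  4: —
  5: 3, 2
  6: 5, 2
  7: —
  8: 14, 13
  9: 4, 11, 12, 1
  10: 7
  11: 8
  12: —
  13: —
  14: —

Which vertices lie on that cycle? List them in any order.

3, 5, 6

DFS with gray/black marking from 5:
5 gray
  3 gray
    6 gray
      6→5: 5 is gray → back edge
Back edge closes the cycle 5 → 3 → 6 → 5; its vertices are {3, 5, 6}.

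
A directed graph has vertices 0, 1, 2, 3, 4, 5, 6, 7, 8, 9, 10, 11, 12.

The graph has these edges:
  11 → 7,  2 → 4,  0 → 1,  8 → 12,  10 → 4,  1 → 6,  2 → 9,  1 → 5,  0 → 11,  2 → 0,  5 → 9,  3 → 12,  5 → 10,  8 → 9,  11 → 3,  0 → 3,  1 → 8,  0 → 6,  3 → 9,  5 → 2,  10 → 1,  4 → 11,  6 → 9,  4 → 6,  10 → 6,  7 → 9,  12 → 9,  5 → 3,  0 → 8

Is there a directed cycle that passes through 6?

6 lies on a cycle iff there is a path from 6 back to itself.
Exploring from 6, it never reaches itself; equivalently, its strongly connected component is a singleton.

No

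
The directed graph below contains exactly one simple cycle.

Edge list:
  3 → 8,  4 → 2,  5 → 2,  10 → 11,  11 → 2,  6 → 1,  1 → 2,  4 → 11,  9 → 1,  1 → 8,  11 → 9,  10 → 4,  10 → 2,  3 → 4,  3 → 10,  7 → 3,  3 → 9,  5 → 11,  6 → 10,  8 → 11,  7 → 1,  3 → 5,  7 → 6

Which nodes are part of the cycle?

1, 8, 9, 11

DFS with gray/black marking from 9:
9 gray
  1 gray
    8 gray
      11 gray
        2 gray
        2 black
        11→9: 9 is gray → back edge
Back edge closes the cycle 9 → 1 → 8 → 11 → 9; its vertices are {1, 8, 9, 11}.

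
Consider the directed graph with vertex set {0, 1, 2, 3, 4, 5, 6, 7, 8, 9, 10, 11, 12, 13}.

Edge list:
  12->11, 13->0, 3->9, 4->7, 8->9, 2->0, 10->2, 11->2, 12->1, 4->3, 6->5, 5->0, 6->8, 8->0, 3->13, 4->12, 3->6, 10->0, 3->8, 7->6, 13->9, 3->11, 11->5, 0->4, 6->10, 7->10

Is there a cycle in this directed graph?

Yes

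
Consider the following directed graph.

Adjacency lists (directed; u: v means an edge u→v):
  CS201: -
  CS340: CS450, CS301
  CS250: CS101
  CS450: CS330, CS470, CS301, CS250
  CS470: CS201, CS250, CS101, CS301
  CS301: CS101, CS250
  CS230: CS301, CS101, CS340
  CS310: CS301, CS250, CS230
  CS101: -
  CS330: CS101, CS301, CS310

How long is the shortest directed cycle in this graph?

For each vertex v, BFS finds the shortest path from v back to v.
The shortest such closed walk is CS340 → CS450 → CS330 → CS310 → CS230 → CS340, length 5.

5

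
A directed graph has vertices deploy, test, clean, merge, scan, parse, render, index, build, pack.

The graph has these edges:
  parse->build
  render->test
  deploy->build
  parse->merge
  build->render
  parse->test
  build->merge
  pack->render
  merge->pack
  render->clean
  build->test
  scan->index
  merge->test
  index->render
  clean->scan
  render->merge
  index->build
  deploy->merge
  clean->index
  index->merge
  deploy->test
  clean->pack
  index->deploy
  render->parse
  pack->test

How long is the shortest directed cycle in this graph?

For each vertex v, BFS finds the shortest path from v back to v.
The shortest such closed walk is clean → pack → render → clean, length 3.

3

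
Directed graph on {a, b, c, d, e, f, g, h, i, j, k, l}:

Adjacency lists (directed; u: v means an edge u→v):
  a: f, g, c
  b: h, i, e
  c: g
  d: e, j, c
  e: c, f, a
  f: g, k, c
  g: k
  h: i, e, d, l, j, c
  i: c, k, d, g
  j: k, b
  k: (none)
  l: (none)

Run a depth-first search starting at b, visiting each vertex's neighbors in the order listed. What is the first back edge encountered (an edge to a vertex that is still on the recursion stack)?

DFS from b (visiting each vertex's neighbors in the order listed); mark gray on enter, black on exit:
b gray
  h gray
    i gray
      c gray
        g gray
          k gray
          k black
        g black
      c black
      i→k: k black — skip
      d gray
        e gray
          e→c: c black — skip
          f gray
            f→g: g black — skip
            f→k: k black — skip
            f→c: c black — skip
          f black
          a gray
            a→f: f black — skip
            a→g: g black — skip
            a→c: c black — skip
          a black
        e black
        j gray
          j→k: k black — skip
          j→b: b is gray → back edge
First back edge: j → b.

j→b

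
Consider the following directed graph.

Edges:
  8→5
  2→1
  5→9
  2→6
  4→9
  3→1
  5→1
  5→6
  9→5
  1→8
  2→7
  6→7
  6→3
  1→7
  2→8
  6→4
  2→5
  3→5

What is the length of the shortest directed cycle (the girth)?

2

For each vertex v, BFS finds the shortest path from v back to v.
The shortest such closed walk is 5 → 9 → 5, length 2.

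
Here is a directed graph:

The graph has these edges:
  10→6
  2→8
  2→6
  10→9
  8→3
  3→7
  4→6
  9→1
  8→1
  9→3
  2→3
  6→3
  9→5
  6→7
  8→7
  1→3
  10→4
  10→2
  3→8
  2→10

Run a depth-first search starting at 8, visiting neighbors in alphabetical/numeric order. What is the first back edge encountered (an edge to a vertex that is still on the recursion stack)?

3->8

DFS from 8 (visiting neighbors in alphabetical/numeric order); mark gray on enter, black on exit:
8 gray
  1 gray
    3 gray
      7 gray
      7 black
      3→8: 8 is gray → back edge
First back edge: 3 → 8.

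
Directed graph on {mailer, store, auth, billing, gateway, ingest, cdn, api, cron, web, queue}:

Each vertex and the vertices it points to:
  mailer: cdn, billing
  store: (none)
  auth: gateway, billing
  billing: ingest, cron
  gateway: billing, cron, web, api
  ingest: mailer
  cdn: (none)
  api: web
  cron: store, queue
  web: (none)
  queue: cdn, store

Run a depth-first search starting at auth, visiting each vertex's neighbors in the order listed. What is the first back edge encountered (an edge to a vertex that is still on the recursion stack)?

DFS from auth (visiting each vertex's neighbors in the order listed); mark gray on enter, black on exit:
auth gray
  gateway gray
    billing gray
      ingest gray
        mailer gray
          cdn gray
          cdn black
          mailer→billing: billing is gray → back edge
First back edge: mailer → billing.

mailer→billing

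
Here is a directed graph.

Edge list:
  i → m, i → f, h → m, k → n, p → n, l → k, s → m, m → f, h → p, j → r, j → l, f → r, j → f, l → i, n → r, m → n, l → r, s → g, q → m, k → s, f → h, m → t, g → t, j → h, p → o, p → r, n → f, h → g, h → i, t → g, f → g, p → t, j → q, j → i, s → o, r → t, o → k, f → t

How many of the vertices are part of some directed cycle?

11

A vertex is on a directed cycle iff it belongs to a strongly connected component of size ≥ 2 (or has a self-loop).
The vertices on cycles are {f, g, h, i, k, m, n, o, p, s, t} — 11 in total.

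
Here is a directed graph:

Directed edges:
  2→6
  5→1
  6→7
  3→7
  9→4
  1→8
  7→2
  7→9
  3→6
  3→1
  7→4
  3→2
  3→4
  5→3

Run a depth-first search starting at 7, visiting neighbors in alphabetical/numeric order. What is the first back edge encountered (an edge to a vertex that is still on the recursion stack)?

6->7

DFS from 7 (visiting neighbors in alphabetical/numeric order); mark gray on enter, black on exit:
7 gray
  2 gray
    6 gray
      6→7: 7 is gray → back edge
First back edge: 6 → 7.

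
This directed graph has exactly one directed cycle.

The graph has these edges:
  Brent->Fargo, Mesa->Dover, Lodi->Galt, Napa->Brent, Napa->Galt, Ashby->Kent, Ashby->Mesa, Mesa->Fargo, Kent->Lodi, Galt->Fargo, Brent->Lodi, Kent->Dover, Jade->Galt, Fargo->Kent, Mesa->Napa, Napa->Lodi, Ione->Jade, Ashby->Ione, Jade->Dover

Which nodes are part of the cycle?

Galt, Kent, Lodi, Fargo

DFS with gray/black marking from Kent:
Kent gray
  Dover gray
  Dover black
  Lodi gray
    Galt gray
      Fargo gray
        Fargo→Kent: Kent is gray → back edge
Back edge closes the cycle Kent → Lodi → Galt → Fargo → Kent; its vertices are {Galt, Kent, Lodi, Fargo}.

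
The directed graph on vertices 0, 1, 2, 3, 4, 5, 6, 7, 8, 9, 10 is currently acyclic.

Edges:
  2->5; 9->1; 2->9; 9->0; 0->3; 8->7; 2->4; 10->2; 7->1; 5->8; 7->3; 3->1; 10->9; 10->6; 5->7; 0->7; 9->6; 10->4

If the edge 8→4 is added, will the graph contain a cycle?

No

Adding 8→4 creates a cycle iff 4 can already reach 8.
Explore from 4: no path reaches 8. The graph stays acyclic.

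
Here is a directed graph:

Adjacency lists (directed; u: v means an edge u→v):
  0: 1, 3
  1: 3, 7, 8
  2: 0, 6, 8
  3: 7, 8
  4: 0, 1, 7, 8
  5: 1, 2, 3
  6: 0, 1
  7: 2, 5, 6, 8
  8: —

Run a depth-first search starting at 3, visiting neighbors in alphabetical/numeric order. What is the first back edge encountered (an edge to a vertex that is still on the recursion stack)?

1->3

DFS from 3 (visiting neighbors in alphabetical/numeric order); mark gray on enter, black on exit:
3 gray
  7 gray
    2 gray
      0 gray
        1 gray
          1→3: 3 is gray → back edge
First back edge: 1 → 3.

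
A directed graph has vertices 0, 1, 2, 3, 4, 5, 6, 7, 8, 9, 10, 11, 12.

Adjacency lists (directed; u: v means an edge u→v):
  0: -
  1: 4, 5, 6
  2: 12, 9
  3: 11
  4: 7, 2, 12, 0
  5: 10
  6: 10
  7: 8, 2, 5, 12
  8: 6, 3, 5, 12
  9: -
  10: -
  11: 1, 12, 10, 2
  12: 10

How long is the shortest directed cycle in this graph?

For each vertex v, BFS finds the shortest path from v back to v.
The shortest such closed walk is 11 → 1 → 4 → 7 → 8 → 3 → 11, length 6.

6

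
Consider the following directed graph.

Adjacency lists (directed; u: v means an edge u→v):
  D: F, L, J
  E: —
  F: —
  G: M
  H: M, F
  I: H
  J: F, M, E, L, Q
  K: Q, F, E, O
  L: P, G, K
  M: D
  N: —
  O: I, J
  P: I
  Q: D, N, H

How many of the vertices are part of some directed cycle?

A vertex is on a directed cycle iff it belongs to a strongly connected component of size ≥ 2 (or has a self-loop).
The vertices on cycles are {D, G, H, I, J, K, L, M, O, P, Q} — 11 in total.

11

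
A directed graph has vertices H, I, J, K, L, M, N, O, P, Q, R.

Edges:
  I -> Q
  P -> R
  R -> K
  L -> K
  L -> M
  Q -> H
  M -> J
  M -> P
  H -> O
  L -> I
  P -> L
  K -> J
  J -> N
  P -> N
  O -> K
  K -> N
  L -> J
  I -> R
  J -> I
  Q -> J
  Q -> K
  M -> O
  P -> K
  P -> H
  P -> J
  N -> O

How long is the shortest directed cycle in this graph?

For each vertex v, BFS finds the shortest path from v back to v.
The shortest such closed walk is L → M → P → L, length 3.

3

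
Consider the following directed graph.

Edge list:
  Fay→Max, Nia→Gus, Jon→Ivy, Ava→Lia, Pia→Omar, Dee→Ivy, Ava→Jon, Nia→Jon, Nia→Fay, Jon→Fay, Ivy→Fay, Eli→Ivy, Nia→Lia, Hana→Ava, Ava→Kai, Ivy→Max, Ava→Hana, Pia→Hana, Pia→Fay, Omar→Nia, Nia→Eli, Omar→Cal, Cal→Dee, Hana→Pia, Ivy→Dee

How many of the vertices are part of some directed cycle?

A vertex is on a directed cycle iff it belongs to a strongly connected component of size ≥ 2 (or has a self-loop).
The vertices on cycles are {Ava, Dee, Ivy, Pia, Hana} — 5 in total.

5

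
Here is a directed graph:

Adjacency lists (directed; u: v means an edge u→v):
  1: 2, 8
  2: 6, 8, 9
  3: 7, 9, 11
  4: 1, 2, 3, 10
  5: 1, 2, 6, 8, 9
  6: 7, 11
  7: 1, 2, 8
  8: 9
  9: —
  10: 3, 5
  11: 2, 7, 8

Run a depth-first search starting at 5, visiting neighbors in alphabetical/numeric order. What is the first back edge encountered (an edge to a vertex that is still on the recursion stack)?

7→1

DFS from 5 (visiting neighbors in alphabetical/numeric order); mark gray on enter, black on exit:
5 gray
  1 gray
    2 gray
      6 gray
        7 gray
          7→1: 1 is gray → back edge
First back edge: 7 → 1.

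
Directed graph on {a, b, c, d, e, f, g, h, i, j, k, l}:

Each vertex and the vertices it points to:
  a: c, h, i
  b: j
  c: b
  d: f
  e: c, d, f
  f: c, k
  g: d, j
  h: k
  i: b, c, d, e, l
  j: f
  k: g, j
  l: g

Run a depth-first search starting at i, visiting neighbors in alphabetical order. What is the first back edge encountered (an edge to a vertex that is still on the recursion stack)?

c->b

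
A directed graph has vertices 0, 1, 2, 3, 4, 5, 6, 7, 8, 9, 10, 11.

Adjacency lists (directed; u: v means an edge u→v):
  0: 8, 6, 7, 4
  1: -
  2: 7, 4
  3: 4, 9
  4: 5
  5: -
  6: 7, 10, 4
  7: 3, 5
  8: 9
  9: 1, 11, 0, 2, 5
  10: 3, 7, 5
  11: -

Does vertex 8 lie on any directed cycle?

8 is on a cycle iff 8 can reach itself via ≥1 edge.
8 → 9 → 0 → 8 — yes.

Yes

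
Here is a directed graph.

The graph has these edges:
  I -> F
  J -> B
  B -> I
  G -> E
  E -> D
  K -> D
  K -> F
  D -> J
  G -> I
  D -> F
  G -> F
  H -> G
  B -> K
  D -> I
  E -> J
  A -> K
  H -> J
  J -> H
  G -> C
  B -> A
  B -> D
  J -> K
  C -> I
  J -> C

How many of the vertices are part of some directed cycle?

A vertex is on a directed cycle iff it belongs to a strongly connected component of size ≥ 2 (or has a self-loop).
The vertices on cycles are {A, B, D, E, G, H, J, K} — 8 in total.

8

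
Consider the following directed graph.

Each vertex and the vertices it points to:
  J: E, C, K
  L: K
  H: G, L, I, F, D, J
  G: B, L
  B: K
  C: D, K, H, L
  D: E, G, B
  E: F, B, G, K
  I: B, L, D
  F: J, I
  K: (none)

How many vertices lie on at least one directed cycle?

A vertex is on a directed cycle iff it belongs to a strongly connected component of size ≥ 2 (or has a self-loop).
The vertices on cycles are {C, D, E, F, H, I, J} — 7 in total.

7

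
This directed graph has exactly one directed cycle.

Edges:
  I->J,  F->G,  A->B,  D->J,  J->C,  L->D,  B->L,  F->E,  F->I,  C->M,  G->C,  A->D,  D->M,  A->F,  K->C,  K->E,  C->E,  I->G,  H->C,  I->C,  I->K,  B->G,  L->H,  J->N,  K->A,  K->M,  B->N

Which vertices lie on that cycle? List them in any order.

A, F, I, K

DFS with gray/black marking from A:
A gray
  B gray
    G gray
      C gray
        E gray
        E black
        M gray
        M black
      C black
    G black
    N gray
    N black
    L gray
      H gray
        H→C: C black — skip
      H black
      D gray
        D→M: M black — skip
        J gray
          J→N: N black — skip
          J→C: C black — skip
        J black
      D black
    L black
  B black
  F gray
    F→G: G black — skip
    I gray
      I→G: G black — skip
      K gray
        K→A: A is gray → back edge
Back edge closes the cycle A → F → I → K → A; its vertices are {A, F, I, K}.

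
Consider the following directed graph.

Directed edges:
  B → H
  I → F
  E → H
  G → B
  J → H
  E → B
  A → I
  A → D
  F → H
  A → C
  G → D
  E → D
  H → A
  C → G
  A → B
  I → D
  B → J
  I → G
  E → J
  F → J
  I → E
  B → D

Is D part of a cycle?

No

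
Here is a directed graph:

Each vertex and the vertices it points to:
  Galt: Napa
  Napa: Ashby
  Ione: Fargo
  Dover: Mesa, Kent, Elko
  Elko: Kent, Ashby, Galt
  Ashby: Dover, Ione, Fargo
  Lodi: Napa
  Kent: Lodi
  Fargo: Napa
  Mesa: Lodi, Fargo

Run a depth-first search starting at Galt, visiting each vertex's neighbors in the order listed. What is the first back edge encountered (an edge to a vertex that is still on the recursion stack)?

Lodi->Napa

DFS from Galt (visiting each vertex's neighbors in the order listed); mark gray on enter, black on exit:
Galt gray
  Napa gray
    Ashby gray
      Dover gray
        Mesa gray
          Lodi gray
            Lodi→Napa: Napa is gray → back edge
First back edge: Lodi → Napa.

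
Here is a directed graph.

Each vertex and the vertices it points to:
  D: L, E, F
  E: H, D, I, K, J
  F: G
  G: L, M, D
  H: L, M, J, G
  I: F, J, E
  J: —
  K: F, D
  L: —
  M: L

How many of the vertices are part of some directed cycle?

7

A vertex is on a directed cycle iff it belongs to a strongly connected component of size ≥ 2 (or has a self-loop).
The vertices on cycles are {D, E, F, G, H, I, K} — 7 in total.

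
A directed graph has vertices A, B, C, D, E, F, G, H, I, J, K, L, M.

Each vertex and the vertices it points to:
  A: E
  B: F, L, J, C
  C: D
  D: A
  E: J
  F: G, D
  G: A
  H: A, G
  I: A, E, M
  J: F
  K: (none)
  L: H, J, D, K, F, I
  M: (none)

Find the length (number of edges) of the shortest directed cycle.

For each vertex v, BFS finds the shortest path from v back to v.
The shortest such closed walk is G → A → E → J → F → G, length 5.

5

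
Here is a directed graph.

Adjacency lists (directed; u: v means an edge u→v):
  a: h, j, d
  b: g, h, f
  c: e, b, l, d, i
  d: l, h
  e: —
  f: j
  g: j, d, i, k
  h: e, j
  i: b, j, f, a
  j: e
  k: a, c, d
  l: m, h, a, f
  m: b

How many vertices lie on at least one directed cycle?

9

A vertex is on a directed cycle iff it belongs to a strongly connected component of size ≥ 2 (or has a self-loop).
The vertices on cycles are {a, b, c, d, g, i, k, l, m} — 9 in total.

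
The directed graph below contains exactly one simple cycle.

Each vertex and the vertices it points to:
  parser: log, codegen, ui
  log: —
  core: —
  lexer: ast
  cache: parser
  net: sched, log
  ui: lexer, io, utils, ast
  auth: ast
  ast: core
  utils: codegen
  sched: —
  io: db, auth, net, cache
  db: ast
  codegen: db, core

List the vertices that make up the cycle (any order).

io, ui, cache, parser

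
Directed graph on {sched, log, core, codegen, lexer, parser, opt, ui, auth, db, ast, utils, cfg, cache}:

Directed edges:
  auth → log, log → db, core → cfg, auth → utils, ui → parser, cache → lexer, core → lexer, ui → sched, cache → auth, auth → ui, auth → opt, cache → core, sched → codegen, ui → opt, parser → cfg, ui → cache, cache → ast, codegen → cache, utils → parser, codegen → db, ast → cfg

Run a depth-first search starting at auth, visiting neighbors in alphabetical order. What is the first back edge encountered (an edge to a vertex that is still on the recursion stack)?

DFS from auth (visiting neighbors in alphabetical order); mark gray on enter, black on exit:
auth gray
  log gray
    db gray
    db black
  log black
  opt gray
  opt black
  ui gray
    cache gray
      ast gray
        cfg gray
        cfg black
      ast black
      cache→auth: auth is gray → back edge
First back edge: cache → auth.

cache→auth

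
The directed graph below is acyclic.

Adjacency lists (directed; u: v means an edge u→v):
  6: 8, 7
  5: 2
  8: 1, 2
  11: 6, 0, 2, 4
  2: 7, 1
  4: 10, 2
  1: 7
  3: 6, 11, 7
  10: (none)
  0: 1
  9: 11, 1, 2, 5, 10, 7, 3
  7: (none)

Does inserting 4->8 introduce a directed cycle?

No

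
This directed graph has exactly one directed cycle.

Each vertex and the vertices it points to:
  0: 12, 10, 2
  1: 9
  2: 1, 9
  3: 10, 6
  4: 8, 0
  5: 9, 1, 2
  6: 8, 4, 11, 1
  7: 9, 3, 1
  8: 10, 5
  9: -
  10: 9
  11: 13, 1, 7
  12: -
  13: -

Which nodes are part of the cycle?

3, 6, 7, 11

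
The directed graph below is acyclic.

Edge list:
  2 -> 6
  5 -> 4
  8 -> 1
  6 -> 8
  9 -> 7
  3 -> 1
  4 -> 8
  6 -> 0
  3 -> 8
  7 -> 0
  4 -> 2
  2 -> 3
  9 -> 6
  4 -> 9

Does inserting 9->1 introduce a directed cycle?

Adding 9→1 creates a cycle iff 1 can already reach 9.
Explore from 1: no path reaches 9. The graph stays acyclic.

No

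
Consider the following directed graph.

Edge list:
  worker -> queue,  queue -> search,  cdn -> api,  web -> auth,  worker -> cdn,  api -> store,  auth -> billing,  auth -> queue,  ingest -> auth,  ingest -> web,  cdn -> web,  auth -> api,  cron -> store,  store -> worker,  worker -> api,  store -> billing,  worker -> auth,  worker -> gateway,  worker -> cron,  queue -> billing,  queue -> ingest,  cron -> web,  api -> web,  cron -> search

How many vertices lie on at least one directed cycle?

A vertex is on a directed cycle iff it belongs to a strongly connected component of size ≥ 2 (or has a self-loop).
The vertices on cycles are {api, cdn, web, auth, cron, queue, store, ingest, worker} — 9 in total.

9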